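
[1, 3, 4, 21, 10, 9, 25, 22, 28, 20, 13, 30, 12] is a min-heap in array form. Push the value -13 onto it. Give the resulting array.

append -13 at index 13 → [1, 3, 4, 21, 10, 9, 25, 22, 28, 20, 13, 30, 12, -13]
-13 < parent 25 at index 6, swap → [1, 3, 4, 21, 10, 9, -13, 22, 28, 20, 13, 30, 12, 25]
-13 < parent 4 at index 2, swap → [1, 3, -13, 21, 10, 9, 4, 22, 28, 20, 13, 30, 12, 25]
-13 < parent 1 at index 0, swap → [-13, 3, 1, 21, 10, 9, 4, 22, 28, 20, 13, 30, 12, 25]

[-13, 3, 1, 21, 10, 9, 4, 22, 28, 20, 13, 30, 12, 25]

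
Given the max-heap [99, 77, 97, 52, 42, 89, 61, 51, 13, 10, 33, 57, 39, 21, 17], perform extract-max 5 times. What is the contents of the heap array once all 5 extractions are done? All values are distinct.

extract-max #1 returns 99:
  remove root 99; move last element 17 to root → [17, 77, 97, 52, 42, 89, 61, 51, 13, 10, 33, 57, 39, 21]
  17 vs larger child 97 at index 2, swap → [97, 77, 17, 52, 42, 89, 61, 51, 13, 10, 33, 57, 39, 21]
  17 vs larger child 89 at index 5, swap → [97, 77, 89, 52, 42, 17, 61, 51, 13, 10, 33, 57, 39, 21]
  17 vs larger child 57 at index 11, swap → [97, 77, 89, 52, 42, 57, 61, 51, 13, 10, 33, 17, 39, 21]
extract-max #2 returns 97:
  remove root 97; move last element 21 to root → [21, 77, 89, 52, 42, 57, 61, 51, 13, 10, 33, 17, 39]
  21 vs larger child 89 at index 2, swap → [89, 77, 21, 52, 42, 57, 61, 51, 13, 10, 33, 17, 39]
  21 vs larger child 61 at index 6, swap → [89, 77, 61, 52, 42, 57, 21, 51, 13, 10, 33, 17, 39]
extract-max #3 returns 89:
  remove root 89; move last element 39 to root → [39, 77, 61, 52, 42, 57, 21, 51, 13, 10, 33, 17]
  39 vs larger child 77 at index 1, swap → [77, 39, 61, 52, 42, 57, 21, 51, 13, 10, 33, 17]
  39 vs larger child 52 at index 3, swap → [77, 52, 61, 39, 42, 57, 21, 51, 13, 10, 33, 17]
  39 vs larger child 51 at index 7, swap → [77, 52, 61, 51, 42, 57, 21, 39, 13, 10, 33, 17]
extract-max #4 returns 77:
  remove root 77; move last element 17 to root → [17, 52, 61, 51, 42, 57, 21, 39, 13, 10, 33]
  17 vs larger child 61 at index 2, swap → [61, 52, 17, 51, 42, 57, 21, 39, 13, 10, 33]
  17 vs larger child 57 at index 5, swap → [61, 52, 57, 51, 42, 17, 21, 39, 13, 10, 33]
extract-max #5 returns 61:
  remove root 61; move last element 33 to root → [33, 52, 57, 51, 42, 17, 21, 39, 13, 10]
  33 vs larger child 57 at index 2, swap → [57, 52, 33, 51, 42, 17, 21, 39, 13, 10]

[57, 52, 33, 51, 42, 17, 21, 39, 13, 10]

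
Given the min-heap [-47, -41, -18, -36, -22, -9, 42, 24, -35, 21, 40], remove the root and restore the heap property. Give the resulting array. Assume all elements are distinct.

remove root -47; move last element 40 to root → [40, -41, -18, -36, -22, -9, 42, 24, -35, 21]
40 vs smaller child -41 at index 1, swap → [-41, 40, -18, -36, -22, -9, 42, 24, -35, 21]
40 vs smaller child -36 at index 3, swap → [-41, -36, -18, 40, -22, -9, 42, 24, -35, 21]
40 vs smaller child -35 at index 8, swap → [-41, -36, -18, -35, -22, -9, 42, 24, 40, 21]

[-41, -36, -18, -35, -22, -9, 42, 24, 40, 21]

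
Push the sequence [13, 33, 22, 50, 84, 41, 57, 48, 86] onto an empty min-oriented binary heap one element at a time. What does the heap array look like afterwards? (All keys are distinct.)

Insert 13:
  append 13 at index 0 → [13] (no swap needed)
Insert 33:
  append 33 at index 1 → [13, 33] (no swap needed)
Insert 22:
  append 22 at index 2 → [13, 33, 22] (no swap needed)
Insert 50:
  append 50 at index 3 → [13, 33, 22, 50] (no swap needed)
Insert 84:
  append 84 at index 4 → [13, 33, 22, 50, 84] (no swap needed)
Insert 41:
  append 41 at index 5 → [13, 33, 22, 50, 84, 41] (no swap needed)
Insert 57:
  append 57 at index 6 → [13, 33, 22, 50, 84, 41, 57] (no swap needed)
Insert 48:
  append 48 at index 7 → [13, 33, 22, 50, 84, 41, 57, 48]
  48 < parent 50 at index 3, swap → [13, 33, 22, 48, 84, 41, 57, 50]
Insert 86:
  append 86 at index 8 → [13, 33, 22, 48, 84, 41, 57, 50, 86] (no swap needed)

[13, 33, 22, 48, 84, 41, 57, 50, 86]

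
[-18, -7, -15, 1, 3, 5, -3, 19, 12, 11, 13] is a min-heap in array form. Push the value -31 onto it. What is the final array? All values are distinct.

[-31, -7, -18, 1, 3, -15, -3, 19, 12, 11, 13, 5]

append -31 at index 11 → [-18, -7, -15, 1, 3, 5, -3, 19, 12, 11, 13, -31]
-31 < parent 5 at index 5, swap → [-18, -7, -15, 1, 3, -31, -3, 19, 12, 11, 13, 5]
-31 < parent -15 at index 2, swap → [-18, -7, -31, 1, 3, -15, -3, 19, 12, 11, 13, 5]
-31 < parent -18 at index 0, swap → [-31, -7, -18, 1, 3, -15, -3, 19, 12, 11, 13, 5]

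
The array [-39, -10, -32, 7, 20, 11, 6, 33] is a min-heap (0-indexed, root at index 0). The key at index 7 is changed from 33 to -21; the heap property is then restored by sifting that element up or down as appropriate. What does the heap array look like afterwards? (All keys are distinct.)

set index 7 from 33 to -21 → [-39, -10, -32, 7, 20, 11, 6, -21]
-21 < parent 7 at index 3, swap → [-39, -10, -32, -21, 20, 11, 6, 7]
-21 < parent -10 at index 1, swap → [-39, -21, -32, -10, 20, 11, 6, 7]

[-39, -21, -32, -10, 20, 11, 6, 7]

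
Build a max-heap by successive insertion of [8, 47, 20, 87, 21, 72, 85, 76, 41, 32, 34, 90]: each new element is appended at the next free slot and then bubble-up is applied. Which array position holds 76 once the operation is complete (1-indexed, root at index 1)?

2

Insert 8:
  append 8 at index 1 → [8] (no swap needed)
Insert 47:
  append 47 at index 2 → [8, 47]
  47 > parent 8 at index 1, swap → [47, 8]
Insert 20:
  append 20 at index 3 → [47, 8, 20] (no swap needed)
Insert 87:
  append 87 at index 4 → [47, 8, 20, 87]
  87 > parent 8 at index 2, swap → [47, 87, 20, 8]
  87 > parent 47 at index 1, swap → [87, 47, 20, 8]
Insert 21:
  append 21 at index 5 → [87, 47, 20, 8, 21] (no swap needed)
Insert 72:
  append 72 at index 6 → [87, 47, 20, 8, 21, 72]
  72 > parent 20 at index 3, swap → [87, 47, 72, 8, 21, 20]
Insert 85:
  append 85 at index 7 → [87, 47, 72, 8, 21, 20, 85]
  85 > parent 72 at index 3, swap → [87, 47, 85, 8, 21, 20, 72]
Insert 76:
  append 76 at index 8 → [87, 47, 85, 8, 21, 20, 72, 76]
  76 > parent 8 at index 4, swap → [87, 47, 85, 76, 21, 20, 72, 8]
  76 > parent 47 at index 2, swap → [87, 76, 85, 47, 21, 20, 72, 8]
Insert 41:
  append 41 at index 9 → [87, 76, 85, 47, 21, 20, 72, 8, 41] (no swap needed)
Insert 32:
  append 32 at index 10 → [87, 76, 85, 47, 21, 20, 72, 8, 41, 32]
  32 > parent 21 at index 5, swap → [87, 76, 85, 47, 32, 20, 72, 8, 41, 21]
Insert 34:
  append 34 at index 11 → [87, 76, 85, 47, 32, 20, 72, 8, 41, 21, 34]
  34 > parent 32 at index 5, swap → [87, 76, 85, 47, 34, 20, 72, 8, 41, 21, 32]
Insert 90:
  append 90 at index 12 → [87, 76, 85, 47, 34, 20, 72, 8, 41, 21, 32, 90]
  90 > parent 20 at index 6, swap → [87, 76, 85, 47, 34, 90, 72, 8, 41, 21, 32, 20]
  90 > parent 85 at index 3, swap → [87, 76, 90, 47, 34, 85, 72, 8, 41, 21, 32, 20]
  90 > parent 87 at index 1, swap → [90, 76, 87, 47, 34, 85, 72, 8, 41, 21, 32, 20]
resulting array: [90, 76, 87, 47, 34, 85, 72, 8, 41, 21, 32, 20]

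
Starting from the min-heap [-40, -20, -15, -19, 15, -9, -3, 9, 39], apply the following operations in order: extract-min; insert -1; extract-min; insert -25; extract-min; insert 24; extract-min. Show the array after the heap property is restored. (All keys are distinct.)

[-15, -1, -9, 9, 15, 24, -3, 39]

extract-min → returns -40:
  remove root -40; move last element 39 to root → [39, -20, -15, -19, 15, -9, -3, 9]
  39 vs smaller child -20 at index 1, swap → [-20, 39, -15, -19, 15, -9, -3, 9]
  39 vs smaller child -19 at index 3, swap → [-20, -19, -15, 39, 15, -9, -3, 9]
  39 vs only child 9 at index 7, swap → [-20, -19, -15, 9, 15, -9, -3, 39]
insert -1:
  append -1 at index 8 → [-20, -19, -15, 9, 15, -9, -3, 39, -1]
  -1 < parent 9 at index 3, swap → [-20, -19, -15, -1, 15, -9, -3, 39, 9]
extract-min → returns -20:
  remove root -20; move last element 9 to root → [9, -19, -15, -1, 15, -9, -3, 39]
  9 vs smaller child -19 at index 1, swap → [-19, 9, -15, -1, 15, -9, -3, 39]
  9 vs smaller child -1 at index 3, swap → [-19, -1, -15, 9, 15, -9, -3, 39]
insert -25:
  append -25 at index 8 → [-19, -1, -15, 9, 15, -9, -3, 39, -25]
  -25 < parent 9 at index 3, swap → [-19, -1, -15, -25, 15, -9, -3, 39, 9]
  -25 < parent -1 at index 1, swap → [-19, -25, -15, -1, 15, -9, -3, 39, 9]
  -25 < parent -19 at index 0, swap → [-25, -19, -15, -1, 15, -9, -3, 39, 9]
extract-min → returns -25:
  remove root -25; move last element 9 to root → [9, -19, -15, -1, 15, -9, -3, 39]
  9 vs smaller child -19 at index 1, swap → [-19, 9, -15, -1, 15, -9, -3, 39]
  9 vs smaller child -1 at index 3, swap → [-19, -1, -15, 9, 15, -9, -3, 39]
insert 24:
  append 24 at index 8 → [-19, -1, -15, 9, 15, -9, -3, 39, 24] (no swap needed)
extract-min → returns -19:
  remove root -19; move last element 24 to root → [24, -1, -15, 9, 15, -9, -3, 39]
  24 vs smaller child -15 at index 2, swap → [-15, -1, 24, 9, 15, -9, -3, 39]
  24 vs smaller child -9 at index 5, swap → [-15, -1, -9, 9, 15, 24, -3, 39]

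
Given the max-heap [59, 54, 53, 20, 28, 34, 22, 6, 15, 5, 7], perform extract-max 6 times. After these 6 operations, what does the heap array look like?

extract-max #1 returns 59:
  remove root 59; move last element 7 to root → [7, 54, 53, 20, 28, 34, 22, 6, 15, 5]
  7 vs larger child 54 at index 1, swap → [54, 7, 53, 20, 28, 34, 22, 6, 15, 5]
  7 vs larger child 28 at index 4, swap → [54, 28, 53, 20, 7, 34, 22, 6, 15, 5]
extract-max #2 returns 54:
  remove root 54; move last element 5 to root → [5, 28, 53, 20, 7, 34, 22, 6, 15]
  5 vs larger child 53 at index 2, swap → [53, 28, 5, 20, 7, 34, 22, 6, 15]
  5 vs larger child 34 at index 5, swap → [53, 28, 34, 20, 7, 5, 22, 6, 15]
extract-max #3 returns 53:
  remove root 53; move last element 15 to root → [15, 28, 34, 20, 7, 5, 22, 6]
  15 vs larger child 34 at index 2, swap → [34, 28, 15, 20, 7, 5, 22, 6]
  15 vs larger child 22 at index 6, swap → [34, 28, 22, 20, 7, 5, 15, 6]
extract-max #4 returns 34:
  remove root 34; move last element 6 to root → [6, 28, 22, 20, 7, 5, 15]
  6 vs larger child 28 at index 1, swap → [28, 6, 22, 20, 7, 5, 15]
  6 vs larger child 20 at index 3, swap → [28, 20, 22, 6, 7, 5, 15]
extract-max #5 returns 28:
  remove root 28; move last element 15 to root → [15, 20, 22, 6, 7, 5]
  15 vs larger child 22 at index 2, swap → [22, 20, 15, 6, 7, 5]
extract-max #6 returns 22:
  remove root 22; move last element 5 to root → [5, 20, 15, 6, 7]
  5 vs larger child 20 at index 1, swap → [20, 5, 15, 6, 7]
  5 vs larger child 7 at index 4, swap → [20, 7, 15, 6, 5]

[20, 7, 15, 6, 5]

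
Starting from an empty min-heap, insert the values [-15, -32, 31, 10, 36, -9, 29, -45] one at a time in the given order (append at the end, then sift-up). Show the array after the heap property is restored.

[-45, -32, -9, -15, 36, 31, 29, 10]

Insert -15:
  append -15 at index 0 → [-15] (no swap needed)
Insert -32:
  append -32 at index 1 → [-15, -32]
  -32 < parent -15 at index 0, swap → [-32, -15]
Insert 31:
  append 31 at index 2 → [-32, -15, 31] (no swap needed)
Insert 10:
  append 10 at index 3 → [-32, -15, 31, 10] (no swap needed)
Insert 36:
  append 36 at index 4 → [-32, -15, 31, 10, 36] (no swap needed)
Insert -9:
  append -9 at index 5 → [-32, -15, 31, 10, 36, -9]
  -9 < parent 31 at index 2, swap → [-32, -15, -9, 10, 36, 31]
Insert 29:
  append 29 at index 6 → [-32, -15, -9, 10, 36, 31, 29] (no swap needed)
Insert -45:
  append -45 at index 7 → [-32, -15, -9, 10, 36, 31, 29, -45]
  -45 < parent 10 at index 3, swap → [-32, -15, -9, -45, 36, 31, 29, 10]
  -45 < parent -15 at index 1, swap → [-32, -45, -9, -15, 36, 31, 29, 10]
  -45 < parent -32 at index 0, swap → [-45, -32, -9, -15, 36, 31, 29, 10]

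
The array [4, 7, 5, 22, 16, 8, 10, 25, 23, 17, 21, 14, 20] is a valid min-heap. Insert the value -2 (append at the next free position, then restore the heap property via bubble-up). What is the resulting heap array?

append -2 at index 13 → [4, 7, 5, 22, 16, 8, 10, 25, 23, 17, 21, 14, 20, -2]
-2 < parent 10 at index 6, swap → [4, 7, 5, 22, 16, 8, -2, 25, 23, 17, 21, 14, 20, 10]
-2 < parent 5 at index 2, swap → [4, 7, -2, 22, 16, 8, 5, 25, 23, 17, 21, 14, 20, 10]
-2 < parent 4 at index 0, swap → [-2, 7, 4, 22, 16, 8, 5, 25, 23, 17, 21, 14, 20, 10]

[-2, 7, 4, 22, 16, 8, 5, 25, 23, 17, 21, 14, 20, 10]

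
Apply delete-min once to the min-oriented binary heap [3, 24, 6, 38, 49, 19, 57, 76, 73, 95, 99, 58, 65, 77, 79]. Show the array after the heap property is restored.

remove root 3; move last element 79 to root → [79, 24, 6, 38, 49, 19, 57, 76, 73, 95, 99, 58, 65, 77]
79 vs smaller child 6 at index 2, swap → [6, 24, 79, 38, 49, 19, 57, 76, 73, 95, 99, 58, 65, 77]
79 vs smaller child 19 at index 5, swap → [6, 24, 19, 38, 49, 79, 57, 76, 73, 95, 99, 58, 65, 77]
79 vs smaller child 58 at index 11, swap → [6, 24, 19, 38, 49, 58, 57, 76, 73, 95, 99, 79, 65, 77]

[6, 24, 19, 38, 49, 58, 57, 76, 73, 95, 99, 79, 65, 77]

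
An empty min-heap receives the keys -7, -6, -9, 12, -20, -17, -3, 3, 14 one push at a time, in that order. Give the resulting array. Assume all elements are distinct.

[-20, -9, -17, 3, -6, -7, -3, 12, 14]

Insert -7:
  append -7 at index 0 → [-7] (no swap needed)
Insert -6:
  append -6 at index 1 → [-7, -6] (no swap needed)
Insert -9:
  append -9 at index 2 → [-7, -6, -9]
  -9 < parent -7 at index 0, swap → [-9, -6, -7]
Insert 12:
  append 12 at index 3 → [-9, -6, -7, 12] (no swap needed)
Insert -20:
  append -20 at index 4 → [-9, -6, -7, 12, -20]
  -20 < parent -6 at index 1, swap → [-9, -20, -7, 12, -6]
  -20 < parent -9 at index 0, swap → [-20, -9, -7, 12, -6]
Insert -17:
  append -17 at index 5 → [-20, -9, -7, 12, -6, -17]
  -17 < parent -7 at index 2, swap → [-20, -9, -17, 12, -6, -7]
Insert -3:
  append -3 at index 6 → [-20, -9, -17, 12, -6, -7, -3] (no swap needed)
Insert 3:
  append 3 at index 7 → [-20, -9, -17, 12, -6, -7, -3, 3]
  3 < parent 12 at index 3, swap → [-20, -9, -17, 3, -6, -7, -3, 12]
Insert 14:
  append 14 at index 8 → [-20, -9, -17, 3, -6, -7, -3, 12, 14] (no swap needed)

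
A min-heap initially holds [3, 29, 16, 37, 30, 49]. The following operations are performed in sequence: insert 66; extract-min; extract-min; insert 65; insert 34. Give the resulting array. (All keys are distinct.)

[29, 30, 34, 37, 66, 65, 49]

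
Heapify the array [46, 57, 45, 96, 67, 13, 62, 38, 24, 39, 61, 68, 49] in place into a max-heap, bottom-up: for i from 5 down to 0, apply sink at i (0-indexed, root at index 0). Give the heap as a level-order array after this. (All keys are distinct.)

[96, 67, 68, 57, 61, 49, 62, 38, 24, 39, 46, 13, 45]

sift down from index 5:
  13 vs larger child 68 at index 11, swap → [46, 57, 45, 96, 67, 68, 62, 38, 24, 39, 61, 13, 49]
sift down from index 4: already satisfies heap property
sift down from index 3: already satisfies heap property
sift down from index 2:
  45 vs larger child 68 at index 5, swap → [46, 57, 68, 96, 67, 45, 62, 38, 24, 39, 61, 13, 49]
  45 vs larger child 49 at index 12, swap → [46, 57, 68, 96, 67, 49, 62, 38, 24, 39, 61, 13, 45]
sift down from index 1:
  57 vs larger child 96 at index 3, swap → [46, 96, 68, 57, 67, 49, 62, 38, 24, 39, 61, 13, 45]
sift down from index 0:
  46 vs larger child 96 at index 1, swap → [96, 46, 68, 57, 67, 49, 62, 38, 24, 39, 61, 13, 45]
  46 vs larger child 67 at index 4, swap → [96, 67, 68, 57, 46, 49, 62, 38, 24, 39, 61, 13, 45]
  46 vs larger child 61 at index 10, swap → [96, 67, 68, 57, 61, 49, 62, 38, 24, 39, 46, 13, 45]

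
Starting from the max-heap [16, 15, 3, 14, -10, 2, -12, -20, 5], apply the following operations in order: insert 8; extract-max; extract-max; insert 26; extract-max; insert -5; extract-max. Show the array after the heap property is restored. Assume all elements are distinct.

[8, 5, 3, -5, -10, 2, -12, -20]

insert 8:
  append 8 at index 9 → [16, 15, 3, 14, -10, 2, -12, -20, 5, 8]
  8 > parent -10 at index 4, swap → [16, 15, 3, 14, 8, 2, -12, -20, 5, -10]
extract-max → returns 16:
  remove root 16; move last element -10 to root → [-10, 15, 3, 14, 8, 2, -12, -20, 5]
  -10 vs larger child 15 at index 1, swap → [15, -10, 3, 14, 8, 2, -12, -20, 5]
  -10 vs larger child 14 at index 3, swap → [15, 14, 3, -10, 8, 2, -12, -20, 5]
  -10 vs larger child 5 at index 8, swap → [15, 14, 3, 5, 8, 2, -12, -20, -10]
extract-max → returns 15:
  remove root 15; move last element -10 to root → [-10, 14, 3, 5, 8, 2, -12, -20]
  -10 vs larger child 14 at index 1, swap → [14, -10, 3, 5, 8, 2, -12, -20]
  -10 vs larger child 8 at index 4, swap → [14, 8, 3, 5, -10, 2, -12, -20]
insert 26:
  append 26 at index 8 → [14, 8, 3, 5, -10, 2, -12, -20, 26]
  26 > parent 5 at index 3, swap → [14, 8, 3, 26, -10, 2, -12, -20, 5]
  26 > parent 8 at index 1, swap → [14, 26, 3, 8, -10, 2, -12, -20, 5]
  26 > parent 14 at index 0, swap → [26, 14, 3, 8, -10, 2, -12, -20, 5]
extract-max → returns 26:
  remove root 26; move last element 5 to root → [5, 14, 3, 8, -10, 2, -12, -20]
  5 vs larger child 14 at index 1, swap → [14, 5, 3, 8, -10, 2, -12, -20]
  5 vs larger child 8 at index 3, swap → [14, 8, 3, 5, -10, 2, -12, -20]
insert -5:
  append -5 at index 8 → [14, 8, 3, 5, -10, 2, -12, -20, -5] (no swap needed)
extract-max → returns 14:
  remove root 14; move last element -5 to root → [-5, 8, 3, 5, -10, 2, -12, -20]
  -5 vs larger child 8 at index 1, swap → [8, -5, 3, 5, -10, 2, -12, -20]
  -5 vs larger child 5 at index 3, swap → [8, 5, 3, -5, -10, 2, -12, -20]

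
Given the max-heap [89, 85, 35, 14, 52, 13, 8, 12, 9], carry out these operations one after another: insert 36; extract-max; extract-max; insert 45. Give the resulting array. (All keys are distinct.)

[52, 45, 35, 36, 9, 13, 8, 12, 14]

insert 36:
  append 36 at index 9 → [89, 85, 35, 14, 52, 13, 8, 12, 9, 36] (no swap needed)
extract-max → returns 89:
  remove root 89; move last element 36 to root → [36, 85, 35, 14, 52, 13, 8, 12, 9]
  36 vs larger child 85 at index 1, swap → [85, 36, 35, 14, 52, 13, 8, 12, 9]
  36 vs larger child 52 at index 4, swap → [85, 52, 35, 14, 36, 13, 8, 12, 9]
extract-max → returns 85:
  remove root 85; move last element 9 to root → [9, 52, 35, 14, 36, 13, 8, 12]
  9 vs larger child 52 at index 1, swap → [52, 9, 35, 14, 36, 13, 8, 12]
  9 vs larger child 36 at index 4, swap → [52, 36, 35, 14, 9, 13, 8, 12]
insert 45:
  append 45 at index 8 → [52, 36, 35, 14, 9, 13, 8, 12, 45]
  45 > parent 14 at index 3, swap → [52, 36, 35, 45, 9, 13, 8, 12, 14]
  45 > parent 36 at index 1, swap → [52, 45, 35, 36, 9, 13, 8, 12, 14]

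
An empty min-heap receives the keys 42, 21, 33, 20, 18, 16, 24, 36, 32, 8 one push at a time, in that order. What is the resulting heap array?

[8, 16, 18, 32, 20, 33, 24, 42, 36, 21]

Insert 42:
  append 42 at index 0 → [42] (no swap needed)
Insert 21:
  append 21 at index 1 → [42, 21]
  21 < parent 42 at index 0, swap → [21, 42]
Insert 33:
  append 33 at index 2 → [21, 42, 33] (no swap needed)
Insert 20:
  append 20 at index 3 → [21, 42, 33, 20]
  20 < parent 42 at index 1, swap → [21, 20, 33, 42]
  20 < parent 21 at index 0, swap → [20, 21, 33, 42]
Insert 18:
  append 18 at index 4 → [20, 21, 33, 42, 18]
  18 < parent 21 at index 1, swap → [20, 18, 33, 42, 21]
  18 < parent 20 at index 0, swap → [18, 20, 33, 42, 21]
Insert 16:
  append 16 at index 5 → [18, 20, 33, 42, 21, 16]
  16 < parent 33 at index 2, swap → [18, 20, 16, 42, 21, 33]
  16 < parent 18 at index 0, swap → [16, 20, 18, 42, 21, 33]
Insert 24:
  append 24 at index 6 → [16, 20, 18, 42, 21, 33, 24] (no swap needed)
Insert 36:
  append 36 at index 7 → [16, 20, 18, 42, 21, 33, 24, 36]
  36 < parent 42 at index 3, swap → [16, 20, 18, 36, 21, 33, 24, 42]
Insert 32:
  append 32 at index 8 → [16, 20, 18, 36, 21, 33, 24, 42, 32]
  32 < parent 36 at index 3, swap → [16, 20, 18, 32, 21, 33, 24, 42, 36]
Insert 8:
  append 8 at index 9 → [16, 20, 18, 32, 21, 33, 24, 42, 36, 8]
  8 < parent 21 at index 4, swap → [16, 20, 18, 32, 8, 33, 24, 42, 36, 21]
  8 < parent 20 at index 1, swap → [16, 8, 18, 32, 20, 33, 24, 42, 36, 21]
  8 < parent 16 at index 0, swap → [8, 16, 18, 32, 20, 33, 24, 42, 36, 21]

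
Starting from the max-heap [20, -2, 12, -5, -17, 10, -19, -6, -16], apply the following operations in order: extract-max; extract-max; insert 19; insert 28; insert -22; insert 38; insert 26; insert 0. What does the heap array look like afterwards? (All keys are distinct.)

[38, 28, 26, 10, 19, 0, -19, -5, -2, -22, -17, -16, -6]

extract-max → returns 20:
  remove root 20; move last element -16 to root → [-16, -2, 12, -5, -17, 10, -19, -6]
  -16 vs larger child 12 at index 2, swap → [12, -2, -16, -5, -17, 10, -19, -6]
  -16 vs larger child 10 at index 5, swap → [12, -2, 10, -5, -17, -16, -19, -6]
extract-max → returns 12:
  remove root 12; move last element -6 to root → [-6, -2, 10, -5, -17, -16, -19]
  -6 vs larger child 10 at index 2, swap → [10, -2, -6, -5, -17, -16, -19]
insert 19:
  append 19 at index 7 → [10, -2, -6, -5, -17, -16, -19, 19]
  19 > parent -5 at index 3, swap → [10, -2, -6, 19, -17, -16, -19, -5]
  19 > parent -2 at index 1, swap → [10, 19, -6, -2, -17, -16, -19, -5]
  19 > parent 10 at index 0, swap → [19, 10, -6, -2, -17, -16, -19, -5]
insert 28:
  append 28 at index 8 → [19, 10, -6, -2, -17, -16, -19, -5, 28]
  28 > parent -2 at index 3, swap → [19, 10, -6, 28, -17, -16, -19, -5, -2]
  28 > parent 10 at index 1, swap → [19, 28, -6, 10, -17, -16, -19, -5, -2]
  28 > parent 19 at index 0, swap → [28, 19, -6, 10, -17, -16, -19, -5, -2]
insert -22:
  append -22 at index 9 → [28, 19, -6, 10, -17, -16, -19, -5, -2, -22] (no swap needed)
insert 38:
  append 38 at index 10 → [28, 19, -6, 10, -17, -16, -19, -5, -2, -22, 38]
  38 > parent -17 at index 4, swap → [28, 19, -6, 10, 38, -16, -19, -5, -2, -22, -17]
  38 > parent 19 at index 1, swap → [28, 38, -6, 10, 19, -16, -19, -5, -2, -22, -17]
  38 > parent 28 at index 0, swap → [38, 28, -6, 10, 19, -16, -19, -5, -2, -22, -17]
insert 26:
  append 26 at index 11 → [38, 28, -6, 10, 19, -16, -19, -5, -2, -22, -17, 26]
  26 > parent -16 at index 5, swap → [38, 28, -6, 10, 19, 26, -19, -5, -2, -22, -17, -16]
  26 > parent -6 at index 2, swap → [38, 28, 26, 10, 19, -6, -19, -5, -2, -22, -17, -16]
insert 0:
  append 0 at index 12 → [38, 28, 26, 10, 19, -6, -19, -5, -2, -22, -17, -16, 0]
  0 > parent -6 at index 5, swap → [38, 28, 26, 10, 19, 0, -19, -5, -2, -22, -17, -16, -6]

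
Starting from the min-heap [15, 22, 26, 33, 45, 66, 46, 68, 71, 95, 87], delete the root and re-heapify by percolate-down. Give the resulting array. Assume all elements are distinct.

remove root 15; move last element 87 to root → [87, 22, 26, 33, 45, 66, 46, 68, 71, 95]
87 vs smaller child 22 at index 1, swap → [22, 87, 26, 33, 45, 66, 46, 68, 71, 95]
87 vs smaller child 33 at index 3, swap → [22, 33, 26, 87, 45, 66, 46, 68, 71, 95]
87 vs smaller child 68 at index 7, swap → [22, 33, 26, 68, 45, 66, 46, 87, 71, 95]

[22, 33, 26, 68, 45, 66, 46, 87, 71, 95]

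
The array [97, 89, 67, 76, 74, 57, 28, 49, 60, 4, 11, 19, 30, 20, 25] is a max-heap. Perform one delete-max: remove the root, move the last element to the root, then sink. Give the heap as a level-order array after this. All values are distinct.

[89, 76, 67, 60, 74, 57, 28, 49, 25, 4, 11, 19, 30, 20]

remove root 97; move last element 25 to root → [25, 89, 67, 76, 74, 57, 28, 49, 60, 4, 11, 19, 30, 20]
25 vs larger child 89 at index 1, swap → [89, 25, 67, 76, 74, 57, 28, 49, 60, 4, 11, 19, 30, 20]
25 vs larger child 76 at index 3, swap → [89, 76, 67, 25, 74, 57, 28, 49, 60, 4, 11, 19, 30, 20]
25 vs larger child 60 at index 8, swap → [89, 76, 67, 60, 74, 57, 28, 49, 25, 4, 11, 19, 30, 20]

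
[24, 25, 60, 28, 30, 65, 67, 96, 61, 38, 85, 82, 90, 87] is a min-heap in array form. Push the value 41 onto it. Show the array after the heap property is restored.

append 41 at index 14 → [24, 25, 60, 28, 30, 65, 67, 96, 61, 38, 85, 82, 90, 87, 41]
41 < parent 67 at index 6, swap → [24, 25, 60, 28, 30, 65, 41, 96, 61, 38, 85, 82, 90, 87, 67]
41 < parent 60 at index 2, swap → [24, 25, 41, 28, 30, 65, 60, 96, 61, 38, 85, 82, 90, 87, 67]

[24, 25, 41, 28, 30, 65, 60, 96, 61, 38, 85, 82, 90, 87, 67]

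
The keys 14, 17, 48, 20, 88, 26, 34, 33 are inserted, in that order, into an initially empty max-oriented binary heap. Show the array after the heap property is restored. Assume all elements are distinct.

[88, 48, 34, 33, 20, 17, 26, 14]

Insert 14:
  append 14 at index 0 → [14] (no swap needed)
Insert 17:
  append 17 at index 1 → [14, 17]
  17 > parent 14 at index 0, swap → [17, 14]
Insert 48:
  append 48 at index 2 → [17, 14, 48]
  48 > parent 17 at index 0, swap → [48, 14, 17]
Insert 20:
  append 20 at index 3 → [48, 14, 17, 20]
  20 > parent 14 at index 1, swap → [48, 20, 17, 14]
Insert 88:
  append 88 at index 4 → [48, 20, 17, 14, 88]
  88 > parent 20 at index 1, swap → [48, 88, 17, 14, 20]
  88 > parent 48 at index 0, swap → [88, 48, 17, 14, 20]
Insert 26:
  append 26 at index 5 → [88, 48, 17, 14, 20, 26]
  26 > parent 17 at index 2, swap → [88, 48, 26, 14, 20, 17]
Insert 34:
  append 34 at index 6 → [88, 48, 26, 14, 20, 17, 34]
  34 > parent 26 at index 2, swap → [88, 48, 34, 14, 20, 17, 26]
Insert 33:
  append 33 at index 7 → [88, 48, 34, 14, 20, 17, 26, 33]
  33 > parent 14 at index 3, swap → [88, 48, 34, 33, 20, 17, 26, 14]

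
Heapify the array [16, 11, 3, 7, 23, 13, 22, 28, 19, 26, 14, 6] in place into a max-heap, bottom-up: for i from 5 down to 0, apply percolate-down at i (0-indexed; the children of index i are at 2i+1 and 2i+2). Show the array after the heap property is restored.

sift down from index 5: already satisfies heap property
sift down from index 4:
  23 vs larger child 26 at index 9, swap → [16, 11, 3, 7, 26, 13, 22, 28, 19, 23, 14, 6]
sift down from index 3:
  7 vs larger child 28 at index 7, swap → [16, 11, 3, 28, 26, 13, 22, 7, 19, 23, 14, 6]
sift down from index 2:
  3 vs larger child 22 at index 6, swap → [16, 11, 22, 28, 26, 13, 3, 7, 19, 23, 14, 6]
sift down from index 1:
  11 vs larger child 28 at index 3, swap → [16, 28, 22, 11, 26, 13, 3, 7, 19, 23, 14, 6]
  11 vs larger child 19 at index 8, swap → [16, 28, 22, 19, 26, 13, 3, 7, 11, 23, 14, 6]
sift down from index 0:
  16 vs larger child 28 at index 1, swap → [28, 16, 22, 19, 26, 13, 3, 7, 11, 23, 14, 6]
  16 vs larger child 26 at index 4, swap → [28, 26, 22, 19, 16, 13, 3, 7, 11, 23, 14, 6]
  16 vs larger child 23 at index 9, swap → [28, 26, 22, 19, 23, 13, 3, 7, 11, 16, 14, 6]

[28, 26, 22, 19, 23, 13, 3, 7, 11, 16, 14, 6]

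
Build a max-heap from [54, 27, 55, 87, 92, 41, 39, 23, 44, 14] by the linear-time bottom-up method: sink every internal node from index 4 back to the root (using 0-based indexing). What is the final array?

[92, 87, 55, 54, 27, 41, 39, 23, 44, 14]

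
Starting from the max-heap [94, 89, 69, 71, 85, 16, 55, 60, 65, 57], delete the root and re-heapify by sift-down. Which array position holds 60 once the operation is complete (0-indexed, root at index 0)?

remove root 94; move last element 57 to root → [57, 89, 69, 71, 85, 16, 55, 60, 65]
57 vs larger child 89 at index 1, swap → [89, 57, 69, 71, 85, 16, 55, 60, 65]
57 vs larger child 85 at index 4, swap → [89, 85, 69, 71, 57, 16, 55, 60, 65]
resulting array: [89, 85, 69, 71, 57, 16, 55, 60, 65]

7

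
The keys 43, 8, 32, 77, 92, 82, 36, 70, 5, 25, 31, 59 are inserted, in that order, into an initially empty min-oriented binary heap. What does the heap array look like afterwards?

Insert 43:
  append 43 at index 0 → [43] (no swap needed)
Insert 8:
  append 8 at index 1 → [43, 8]
  8 < parent 43 at index 0, swap → [8, 43]
Insert 32:
  append 32 at index 2 → [8, 43, 32] (no swap needed)
Insert 77:
  append 77 at index 3 → [8, 43, 32, 77] (no swap needed)
Insert 92:
  append 92 at index 4 → [8, 43, 32, 77, 92] (no swap needed)
Insert 82:
  append 82 at index 5 → [8, 43, 32, 77, 92, 82] (no swap needed)
Insert 36:
  append 36 at index 6 → [8, 43, 32, 77, 92, 82, 36] (no swap needed)
Insert 70:
  append 70 at index 7 → [8, 43, 32, 77, 92, 82, 36, 70]
  70 < parent 77 at index 3, swap → [8, 43, 32, 70, 92, 82, 36, 77]
Insert 5:
  append 5 at index 8 → [8, 43, 32, 70, 92, 82, 36, 77, 5]
  5 < parent 70 at index 3, swap → [8, 43, 32, 5, 92, 82, 36, 77, 70]
  5 < parent 43 at index 1, swap → [8, 5, 32, 43, 92, 82, 36, 77, 70]
  5 < parent 8 at index 0, swap → [5, 8, 32, 43, 92, 82, 36, 77, 70]
Insert 25:
  append 25 at index 9 → [5, 8, 32, 43, 92, 82, 36, 77, 70, 25]
  25 < parent 92 at index 4, swap → [5, 8, 32, 43, 25, 82, 36, 77, 70, 92]
Insert 31:
  append 31 at index 10 → [5, 8, 32, 43, 25, 82, 36, 77, 70, 92, 31] (no swap needed)
Insert 59:
  append 59 at index 11 → [5, 8, 32, 43, 25, 82, 36, 77, 70, 92, 31, 59]
  59 < parent 82 at index 5, swap → [5, 8, 32, 43, 25, 59, 36, 77, 70, 92, 31, 82]

[5, 8, 32, 43, 25, 59, 36, 77, 70, 92, 31, 82]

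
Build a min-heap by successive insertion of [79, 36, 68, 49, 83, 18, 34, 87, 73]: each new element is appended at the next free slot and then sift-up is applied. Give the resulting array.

[18, 49, 34, 73, 83, 68, 36, 87, 79]

Insert 79:
  append 79 at index 0 → [79] (no swap needed)
Insert 36:
  append 36 at index 1 → [79, 36]
  36 < parent 79 at index 0, swap → [36, 79]
Insert 68:
  append 68 at index 2 → [36, 79, 68] (no swap needed)
Insert 49:
  append 49 at index 3 → [36, 79, 68, 49]
  49 < parent 79 at index 1, swap → [36, 49, 68, 79]
Insert 83:
  append 83 at index 4 → [36, 49, 68, 79, 83] (no swap needed)
Insert 18:
  append 18 at index 5 → [36, 49, 68, 79, 83, 18]
  18 < parent 68 at index 2, swap → [36, 49, 18, 79, 83, 68]
  18 < parent 36 at index 0, swap → [18, 49, 36, 79, 83, 68]
Insert 34:
  append 34 at index 6 → [18, 49, 36, 79, 83, 68, 34]
  34 < parent 36 at index 2, swap → [18, 49, 34, 79, 83, 68, 36]
Insert 87:
  append 87 at index 7 → [18, 49, 34, 79, 83, 68, 36, 87] (no swap needed)
Insert 73:
  append 73 at index 8 → [18, 49, 34, 79, 83, 68, 36, 87, 73]
  73 < parent 79 at index 3, swap → [18, 49, 34, 73, 83, 68, 36, 87, 79]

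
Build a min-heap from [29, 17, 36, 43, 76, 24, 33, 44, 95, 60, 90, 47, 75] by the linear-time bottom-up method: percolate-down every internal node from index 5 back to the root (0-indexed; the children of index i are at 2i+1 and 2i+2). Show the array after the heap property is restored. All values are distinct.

[17, 29, 24, 43, 60, 36, 33, 44, 95, 76, 90, 47, 75]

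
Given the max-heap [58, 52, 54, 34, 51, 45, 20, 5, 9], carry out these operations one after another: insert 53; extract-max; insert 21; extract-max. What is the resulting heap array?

insert 53:
  append 53 at index 9 → [58, 52, 54, 34, 51, 45, 20, 5, 9, 53]
  53 > parent 51 at index 4, swap → [58, 52, 54, 34, 53, 45, 20, 5, 9, 51]
  53 > parent 52 at index 1, swap → [58, 53, 54, 34, 52, 45, 20, 5, 9, 51]
extract-max → returns 58:
  remove root 58; move last element 51 to root → [51, 53, 54, 34, 52, 45, 20, 5, 9]
  51 vs larger child 54 at index 2, swap → [54, 53, 51, 34, 52, 45, 20, 5, 9]
insert 21:
  append 21 at index 9 → [54, 53, 51, 34, 52, 45, 20, 5, 9, 21] (no swap needed)
extract-max → returns 54:
  remove root 54; move last element 21 to root → [21, 53, 51, 34, 52, 45, 20, 5, 9]
  21 vs larger child 53 at index 1, swap → [53, 21, 51, 34, 52, 45, 20, 5, 9]
  21 vs larger child 52 at index 4, swap → [53, 52, 51, 34, 21, 45, 20, 5, 9]

[53, 52, 51, 34, 21, 45, 20, 5, 9]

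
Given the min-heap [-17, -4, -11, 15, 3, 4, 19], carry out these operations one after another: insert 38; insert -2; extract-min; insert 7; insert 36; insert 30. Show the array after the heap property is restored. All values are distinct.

insert 38:
  append 38 at index 7 → [-17, -4, -11, 15, 3, 4, 19, 38] (no swap needed)
insert -2:
  append -2 at index 8 → [-17, -4, -11, 15, 3, 4, 19, 38, -2]
  -2 < parent 15 at index 3, swap → [-17, -4, -11, -2, 3, 4, 19, 38, 15]
extract-min → returns -17:
  remove root -17; move last element 15 to root → [15, -4, -11, -2, 3, 4, 19, 38]
  15 vs smaller child -11 at index 2, swap → [-11, -4, 15, -2, 3, 4, 19, 38]
  15 vs smaller child 4 at index 5, swap → [-11, -4, 4, -2, 3, 15, 19, 38]
insert 7:
  append 7 at index 8 → [-11, -4, 4, -2, 3, 15, 19, 38, 7] (no swap needed)
insert 36:
  append 36 at index 9 → [-11, -4, 4, -2, 3, 15, 19, 38, 7, 36] (no swap needed)
insert 30:
  append 30 at index 10 → [-11, -4, 4, -2, 3, 15, 19, 38, 7, 36, 30] (no swap needed)

[-11, -4, 4, -2, 3, 15, 19, 38, 7, 36, 30]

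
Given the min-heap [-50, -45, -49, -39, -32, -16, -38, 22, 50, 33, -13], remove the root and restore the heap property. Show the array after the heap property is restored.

[-49, -45, -38, -39, -32, -16, -13, 22, 50, 33]

remove root -50; move last element -13 to root → [-13, -45, -49, -39, -32, -16, -38, 22, 50, 33]
-13 vs smaller child -49 at index 2, swap → [-49, -45, -13, -39, -32, -16, -38, 22, 50, 33]
-13 vs smaller child -38 at index 6, swap → [-49, -45, -38, -39, -32, -16, -13, 22, 50, 33]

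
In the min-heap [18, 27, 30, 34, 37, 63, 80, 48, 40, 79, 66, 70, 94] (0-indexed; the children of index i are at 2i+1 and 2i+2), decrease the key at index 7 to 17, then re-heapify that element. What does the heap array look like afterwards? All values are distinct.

set index 7 from 48 to 17 → [18, 27, 30, 34, 37, 63, 80, 17, 40, 79, 66, 70, 94]
17 < parent 34 at index 3, swap → [18, 27, 30, 17, 37, 63, 80, 34, 40, 79, 66, 70, 94]
17 < parent 27 at index 1, swap → [18, 17, 30, 27, 37, 63, 80, 34, 40, 79, 66, 70, 94]
17 < parent 18 at index 0, swap → [17, 18, 30, 27, 37, 63, 80, 34, 40, 79, 66, 70, 94]

[17, 18, 30, 27, 37, 63, 80, 34, 40, 79, 66, 70, 94]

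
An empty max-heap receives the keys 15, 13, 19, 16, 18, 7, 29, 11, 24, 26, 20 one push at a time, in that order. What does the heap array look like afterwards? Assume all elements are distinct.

[29, 26, 19, 18, 24, 7, 15, 11, 13, 16, 20]

Insert 15:
  append 15 at index 0 → [15] (no swap needed)
Insert 13:
  append 13 at index 1 → [15, 13] (no swap needed)
Insert 19:
  append 19 at index 2 → [15, 13, 19]
  19 > parent 15 at index 0, swap → [19, 13, 15]
Insert 16:
  append 16 at index 3 → [19, 13, 15, 16]
  16 > parent 13 at index 1, swap → [19, 16, 15, 13]
Insert 18:
  append 18 at index 4 → [19, 16, 15, 13, 18]
  18 > parent 16 at index 1, swap → [19, 18, 15, 13, 16]
Insert 7:
  append 7 at index 5 → [19, 18, 15, 13, 16, 7] (no swap needed)
Insert 29:
  append 29 at index 6 → [19, 18, 15, 13, 16, 7, 29]
  29 > parent 15 at index 2, swap → [19, 18, 29, 13, 16, 7, 15]
  29 > parent 19 at index 0, swap → [29, 18, 19, 13, 16, 7, 15]
Insert 11:
  append 11 at index 7 → [29, 18, 19, 13, 16, 7, 15, 11] (no swap needed)
Insert 24:
  append 24 at index 8 → [29, 18, 19, 13, 16, 7, 15, 11, 24]
  24 > parent 13 at index 3, swap → [29, 18, 19, 24, 16, 7, 15, 11, 13]
  24 > parent 18 at index 1, swap → [29, 24, 19, 18, 16, 7, 15, 11, 13]
Insert 26:
  append 26 at index 9 → [29, 24, 19, 18, 16, 7, 15, 11, 13, 26]
  26 > parent 16 at index 4, swap → [29, 24, 19, 18, 26, 7, 15, 11, 13, 16]
  26 > parent 24 at index 1, swap → [29, 26, 19, 18, 24, 7, 15, 11, 13, 16]
Insert 20:
  append 20 at index 10 → [29, 26, 19, 18, 24, 7, 15, 11, 13, 16, 20] (no swap needed)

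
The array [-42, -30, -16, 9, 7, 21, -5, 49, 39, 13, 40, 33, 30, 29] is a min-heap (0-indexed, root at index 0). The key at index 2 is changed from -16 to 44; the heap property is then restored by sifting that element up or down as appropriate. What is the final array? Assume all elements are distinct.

set index 2 from -16 to 44 → [-42, -30, 44, 9, 7, 21, -5, 49, 39, 13, 40, 33, 30, 29]
44 vs smaller child -5 at index 6, swap → [-42, -30, -5, 9, 7, 21, 44, 49, 39, 13, 40, 33, 30, 29]
44 vs only child 29 at index 13, swap → [-42, -30, -5, 9, 7, 21, 29, 49, 39, 13, 40, 33, 30, 44]

[-42, -30, -5, 9, 7, 21, 29, 49, 39, 13, 40, 33, 30, 44]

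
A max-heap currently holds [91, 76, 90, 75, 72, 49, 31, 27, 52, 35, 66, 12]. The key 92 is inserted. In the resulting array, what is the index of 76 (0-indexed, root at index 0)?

append 92 at index 12 → [91, 76, 90, 75, 72, 49, 31, 27, 52, 35, 66, 12, 92]
92 > parent 49 at index 5, swap → [91, 76, 90, 75, 72, 92, 31, 27, 52, 35, 66, 12, 49]
92 > parent 90 at index 2, swap → [91, 76, 92, 75, 72, 90, 31, 27, 52, 35, 66, 12, 49]
92 > parent 91 at index 0, swap → [92, 76, 91, 75, 72, 90, 31, 27, 52, 35, 66, 12, 49]
resulting array: [92, 76, 91, 75, 72, 90, 31, 27, 52, 35, 66, 12, 49]

1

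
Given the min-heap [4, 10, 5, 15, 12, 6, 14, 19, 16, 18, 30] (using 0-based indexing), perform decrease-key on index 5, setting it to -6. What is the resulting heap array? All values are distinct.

[-6, 10, 4, 15, 12, 5, 14, 19, 16, 18, 30]

set index 5 from 6 to -6 → [4, 10, 5, 15, 12, -6, 14, 19, 16, 18, 30]
-6 < parent 5 at index 2, swap → [4, 10, -6, 15, 12, 5, 14, 19, 16, 18, 30]
-6 < parent 4 at index 0, swap → [-6, 10, 4, 15, 12, 5, 14, 19, 16, 18, 30]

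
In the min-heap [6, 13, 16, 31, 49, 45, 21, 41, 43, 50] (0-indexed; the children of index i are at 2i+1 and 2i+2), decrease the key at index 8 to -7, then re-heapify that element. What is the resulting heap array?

[-7, 6, 16, 13, 49, 45, 21, 41, 31, 50]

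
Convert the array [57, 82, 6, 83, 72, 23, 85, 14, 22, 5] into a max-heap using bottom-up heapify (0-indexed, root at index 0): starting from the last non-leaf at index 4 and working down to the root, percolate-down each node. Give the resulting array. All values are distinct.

[85, 83, 57, 82, 72, 23, 6, 14, 22, 5]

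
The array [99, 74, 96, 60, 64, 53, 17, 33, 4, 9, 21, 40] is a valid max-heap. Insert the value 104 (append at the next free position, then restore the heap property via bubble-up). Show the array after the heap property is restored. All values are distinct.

[104, 74, 99, 60, 64, 96, 17, 33, 4, 9, 21, 40, 53]

append 104 at index 12 → [99, 74, 96, 60, 64, 53, 17, 33, 4, 9, 21, 40, 104]
104 > parent 53 at index 5, swap → [99, 74, 96, 60, 64, 104, 17, 33, 4, 9, 21, 40, 53]
104 > parent 96 at index 2, swap → [99, 74, 104, 60, 64, 96, 17, 33, 4, 9, 21, 40, 53]
104 > parent 99 at index 0, swap → [104, 74, 99, 60, 64, 96, 17, 33, 4, 9, 21, 40, 53]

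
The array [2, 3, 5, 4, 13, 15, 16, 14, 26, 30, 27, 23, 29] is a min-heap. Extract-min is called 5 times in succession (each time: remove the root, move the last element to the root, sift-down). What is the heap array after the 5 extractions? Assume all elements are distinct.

[14, 23, 15, 26, 30, 27, 16, 29]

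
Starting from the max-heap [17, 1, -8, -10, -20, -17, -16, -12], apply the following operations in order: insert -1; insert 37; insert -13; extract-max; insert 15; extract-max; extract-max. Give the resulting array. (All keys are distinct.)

insert -1:
  append -1 at index 8 → [17, 1, -8, -10, -20, -17, -16, -12, -1]
  -1 > parent -10 at index 3, swap → [17, 1, -8, -1, -20, -17, -16, -12, -10]
insert 37:
  append 37 at index 9 → [17, 1, -8, -1, -20, -17, -16, -12, -10, 37]
  37 > parent -20 at index 4, swap → [17, 1, -8, -1, 37, -17, -16, -12, -10, -20]
  37 > parent 1 at index 1, swap → [17, 37, -8, -1, 1, -17, -16, -12, -10, -20]
  37 > parent 17 at index 0, swap → [37, 17, -8, -1, 1, -17, -16, -12, -10, -20]
insert -13:
  append -13 at index 10 → [37, 17, -8, -1, 1, -17, -16, -12, -10, -20, -13] (no swap needed)
extract-max → returns 37:
  remove root 37; move last element -13 to root → [-13, 17, -8, -1, 1, -17, -16, -12, -10, -20]
  -13 vs larger child 17 at index 1, swap → [17, -13, -8, -1, 1, -17, -16, -12, -10, -20]
  -13 vs larger child 1 at index 4, swap → [17, 1, -8, -1, -13, -17, -16, -12, -10, -20]
insert 15:
  append 15 at index 10 → [17, 1, -8, -1, -13, -17, -16, -12, -10, -20, 15]
  15 > parent -13 at index 4, swap → [17, 1, -8, -1, 15, -17, -16, -12, -10, -20, -13]
  15 > parent 1 at index 1, swap → [17, 15, -8, -1, 1, -17, -16, -12, -10, -20, -13]
extract-max → returns 17:
  remove root 17; move last element -13 to root → [-13, 15, -8, -1, 1, -17, -16, -12, -10, -20]
  -13 vs larger child 15 at index 1, swap → [15, -13, -8, -1, 1, -17, -16, -12, -10, -20]
  -13 vs larger child 1 at index 4, swap → [15, 1, -8, -1, -13, -17, -16, -12, -10, -20]
extract-max → returns 15:
  remove root 15; move last element -20 to root → [-20, 1, -8, -1, -13, -17, -16, -12, -10]
  -20 vs larger child 1 at index 1, swap → [1, -20, -8, -1, -13, -17, -16, -12, -10]
  -20 vs larger child -1 at index 3, swap → [1, -1, -8, -20, -13, -17, -16, -12, -10]
  -20 vs larger child -10 at index 8, swap → [1, -1, -8, -10, -13, -17, -16, -12, -20]

[1, -1, -8, -10, -13, -17, -16, -12, -20]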